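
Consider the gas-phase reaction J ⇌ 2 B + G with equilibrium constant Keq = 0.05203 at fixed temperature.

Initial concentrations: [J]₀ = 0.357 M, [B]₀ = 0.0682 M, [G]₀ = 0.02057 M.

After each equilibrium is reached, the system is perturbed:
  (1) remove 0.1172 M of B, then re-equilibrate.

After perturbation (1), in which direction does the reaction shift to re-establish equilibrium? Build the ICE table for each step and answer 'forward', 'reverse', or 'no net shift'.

Direction: forward

Q₀ = 2.6800e-04 vs Keq = 0.05203 ⇒ Q<K, forward
Step 1:
                   J          B          G
  init         0.357     0.0682    0.02057
  Δ          -0.1168     0.2335     0.1168
  eq          0.2402     0.3017     0.1373
  solve Keq expr → x = 0.1168; check Q = 0.05203
Then remove 0.1172 M of B.
Step 2:
                   J          B          G
  init        0.2402     0.1845     0.1373
  Δ         -0.03333    0.06666    0.03333
  eq          0.2069     0.2512     0.1707
  solve Keq expr → x = 0.03333; check Q = 0.05203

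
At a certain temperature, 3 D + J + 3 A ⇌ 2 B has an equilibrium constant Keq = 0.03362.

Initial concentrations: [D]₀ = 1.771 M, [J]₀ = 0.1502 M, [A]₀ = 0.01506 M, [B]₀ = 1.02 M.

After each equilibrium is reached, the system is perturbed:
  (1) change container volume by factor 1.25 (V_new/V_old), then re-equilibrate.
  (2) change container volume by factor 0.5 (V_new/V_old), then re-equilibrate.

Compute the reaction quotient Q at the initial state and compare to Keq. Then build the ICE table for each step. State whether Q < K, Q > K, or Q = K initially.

Q₀ = 3.6509e+05 vs Keq = 0.03362 ⇒ Q>K, reverse
Step 1:
                  D         J         A         B
  Initial     1.771    0.1502   0.01506      1.02
  Change     0.8729     0.291    0.8729   -0.5819
  Equil       2.644    0.4412     0.888    0.4381
  solve Keq expr → x = -0.291; check Q = 0.03362
Then change container volume by factor 1.25 (V_new/V_old).
Step 2:
                  D         J         A         B
  Initial     2.115    0.3529    0.7104    0.3505
  Change     0.1066   0.03552    0.1066  -0.07104
  Equil       2.222    0.3885    0.8169    0.2794
  solve Keq expr → x = -0.03552; check Q = 0.03362
Then change container volume by factor 0.5 (V_new/V_old).
Step 3:
                  D         J         A         B
  Initial     4.443    0.7769     1.634    0.5588
  Change    -0.6491   -0.2164   -0.6491    0.4327
  Equil       3.794    0.5605    0.9848    0.9915
  solve Keq expr → x = 0.2164; check Q = 0.03362

Q₀ = 3.6509e+05; Q > K (proceeds reverse)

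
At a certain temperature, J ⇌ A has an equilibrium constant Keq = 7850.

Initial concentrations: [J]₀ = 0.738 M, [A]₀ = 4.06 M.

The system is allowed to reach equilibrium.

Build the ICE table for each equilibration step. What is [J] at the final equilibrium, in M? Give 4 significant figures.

[J]_eq = 6.1113e-04 M

Q₀ = 5.501 vs Keq = 7850 ⇒ Q<K, forward
Step 1:
                    J           A
  Initial       0.738        4.06
  Change      -0.7374      0.7374
  Equil    6.1113e-04       4.797
  solve Keq expr → x = 0.7374; check Q = 7850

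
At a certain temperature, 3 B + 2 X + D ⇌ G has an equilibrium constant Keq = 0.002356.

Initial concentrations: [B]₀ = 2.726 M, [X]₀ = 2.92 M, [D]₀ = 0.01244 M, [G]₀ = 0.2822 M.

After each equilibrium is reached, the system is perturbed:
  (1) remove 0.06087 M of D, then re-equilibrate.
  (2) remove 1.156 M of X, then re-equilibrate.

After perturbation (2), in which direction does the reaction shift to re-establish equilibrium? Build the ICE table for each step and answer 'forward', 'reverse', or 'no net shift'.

Q₀ = 0.1313 vs Keq = 0.002356 ⇒ Q>K, reverse
Step 1:
                   B          X          D          G
  init         2.726       2.92    0.01244     0.2822
  Δ           0.4566     0.3044     0.1522    -0.1522
  eq           3.183      3.224     0.1646       0.13
  solve Keq expr → x = -0.1522; check Q = 0.002356
Then remove 0.06087 M of D.
Step 2:
                   B          X          D          G
  init         3.183      3.224     0.1038       0.13
  Δ          0.06532    0.04355    0.02177   -0.02177
  eq           3.248      3.268     0.1255     0.1082
  solve Keq expr → x = -0.02177; check Q = 0.002356
Then remove 1.156 M of X.
Step 3:
                   B          X          D          G
  init         3.248      2.112     0.1255     0.1082
  Δ           0.1142    0.07616    0.03808   -0.03808
  eq           3.362      2.188     0.1636    0.07015
  solve Keq expr → x = -0.03808; check Q = 0.002356

Direction: reverse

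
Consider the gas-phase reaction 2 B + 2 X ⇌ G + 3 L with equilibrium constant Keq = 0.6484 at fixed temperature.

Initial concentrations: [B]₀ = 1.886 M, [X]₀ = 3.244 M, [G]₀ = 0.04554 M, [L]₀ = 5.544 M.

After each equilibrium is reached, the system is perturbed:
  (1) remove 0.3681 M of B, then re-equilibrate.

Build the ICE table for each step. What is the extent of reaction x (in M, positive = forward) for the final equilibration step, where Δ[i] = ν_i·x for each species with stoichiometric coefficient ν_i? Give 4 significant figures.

x = -0.028 M

Q₀ = 0.2073 vs Keq = 0.6484 ⇒ Q<K, forward
Step 1:
                   B          X          G          L
  init         1.886      3.244    0.04554      5.544
  Δ          -0.1196    -0.1196     0.0598     0.1794
  eq           1.766      3.124     0.1053      5.723
  solve Keq expr → x = 0.0598; check Q = 0.6484
Then remove 0.3681 M of B.
Step 2:
                   B          X          G          L
  init         1.398      3.124     0.1053      5.723
  Δ            0.056      0.056     -0.028     -0.084
  eq           1.454       3.18    0.07734      5.639
  solve Keq expr → x = -0.028; check Q = 0.6484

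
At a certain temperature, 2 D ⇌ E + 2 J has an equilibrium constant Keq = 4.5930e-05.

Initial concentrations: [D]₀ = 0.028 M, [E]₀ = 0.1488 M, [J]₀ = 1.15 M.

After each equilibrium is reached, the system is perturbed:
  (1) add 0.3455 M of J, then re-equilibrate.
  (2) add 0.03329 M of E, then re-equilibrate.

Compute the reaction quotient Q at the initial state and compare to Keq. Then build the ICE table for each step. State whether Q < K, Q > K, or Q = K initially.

Q₀ = 251 vs Keq = 4.5930e-05 ⇒ Q>K, reverse
Step 1:
                    D           E           J
  I             0.028      0.1488        1.15
  C            0.2976     -0.1488     -0.2976
  E            0.3256  6.7008e-06      0.8524
  solve Keq expr → x = -0.1488; check Q = 4.5930e-05
Then add 0.3455 M of J.
Step 2:
                    D           E           J
  I            0.3256  6.7008e-06       1.198
  C        6.6154e-06 -3.3077e-06 -6.6154e-06
  E            0.3256  3.3931e-06       1.198
  solve Keq expr → x = -3.3077e-06; check Q = 4.5930e-05
Then add 0.03329 M of E.
Step 3:
                    D           E           J
  I            0.3256     0.03329       1.198
  C           0.06658    -0.03329    -0.06658
  E            0.3922  5.5190e-06       1.131
  solve Keq expr → x = -0.03329; check Q = 4.5930e-05

Q₀ = 251; Q > K (proceeds reverse)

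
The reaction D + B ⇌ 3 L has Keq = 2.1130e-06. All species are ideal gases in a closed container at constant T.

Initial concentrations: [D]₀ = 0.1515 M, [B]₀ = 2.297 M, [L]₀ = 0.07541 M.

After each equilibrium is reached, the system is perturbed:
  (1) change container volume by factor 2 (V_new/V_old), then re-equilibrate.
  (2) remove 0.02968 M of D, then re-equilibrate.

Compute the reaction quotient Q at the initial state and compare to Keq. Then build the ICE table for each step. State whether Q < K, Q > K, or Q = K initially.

Q₀ = 0.001232; Q > K (proceeds reverse)

Q₀ = 0.001232 vs Keq = 2.1130e-06 ⇒ Q>K, reverse
Step 1:
                   D          B          L
  Initial     0.1515      2.297    0.07541
  Change     0.02198    0.02198   -0.06594
  Equil       0.1735      2.319   0.009473
  solve Keq expr → x = -0.02198; check Q = 2.1130e-06
Then change container volume by factor 2 (V_new/V_old).
Step 2:
                   D          B          L
  Initial    0.08674      1.159   0.004736
  Change  -4.0702e-04 -4.0702e-04   0.001221
  Equil      0.08633      1.159   0.005957
  solve Keq expr → x = 4.0702e-04; check Q = 2.1130e-06
Then remove 0.02968 M of D.
Step 3:
                   D          B          L
  Initial    0.05665      1.159   0.005957
  Change  2.5742e-04 2.5742e-04 -7.7227e-04
  Equil      0.05691      1.159   0.005185
  solve Keq expr → x = -2.5742e-04; check Q = 2.1130e-06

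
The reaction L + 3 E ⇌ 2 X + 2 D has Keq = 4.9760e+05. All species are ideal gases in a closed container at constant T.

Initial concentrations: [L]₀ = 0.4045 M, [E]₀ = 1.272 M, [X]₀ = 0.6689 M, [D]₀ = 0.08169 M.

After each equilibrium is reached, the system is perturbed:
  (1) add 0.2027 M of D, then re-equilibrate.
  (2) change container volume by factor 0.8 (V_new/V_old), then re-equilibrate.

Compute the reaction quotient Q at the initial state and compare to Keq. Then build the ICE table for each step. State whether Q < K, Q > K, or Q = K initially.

Q₀ = 0.003587; Q < K (proceeds forward)

Q₀ = 0.003587 vs Keq = 4.9760e+05 ⇒ Q<K, forward
Step 1:
                   L          E          X          D
  init        0.4045      1.272     0.6689    0.08169
  Δ          -0.3977     -1.193     0.7955     0.7955
  eq        0.006772    0.07882      1.464     0.8771
  solve Keq expr → x = 0.3977; check Q = 4.9760e+05
Then add 0.2027 M of D.
Step 2:
                   L          E          X          D
  init      0.006772    0.07882      1.464       1.08
  Δ         0.001669   0.005007  -0.003338  -0.003338
  eq        0.008441    0.08382      1.461      1.077
  solve Keq expr → x = -0.001669; check Q = 4.9760e+05
Then change container volume by factor 0.8 (V_new/V_old).
Step 3:
                   L          E          X          D
  init       0.01055     0.1048      1.826      1.346
  Δ                0          0          0          0
  eq         0.01055     0.1048      1.826      1.346
  solve Keq expr → x = 0; check Q = 4.9760e+05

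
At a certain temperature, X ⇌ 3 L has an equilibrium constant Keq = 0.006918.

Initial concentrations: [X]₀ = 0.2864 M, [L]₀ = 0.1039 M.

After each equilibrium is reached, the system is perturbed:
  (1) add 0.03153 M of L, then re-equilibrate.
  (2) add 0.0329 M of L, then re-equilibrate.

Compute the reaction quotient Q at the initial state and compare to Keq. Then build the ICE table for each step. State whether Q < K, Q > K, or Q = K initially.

Q₀ = 0.003916; Q < K (proceeds forward)

Q₀ = 0.003916 vs Keq = 0.006918 ⇒ Q<K, forward
Step 1:
                   X          L
  init        0.2864     0.1039
  Δ        -0.006894    0.02068
  eq          0.2795     0.1246
  solve Keq expr → x = 0.006894; check Q = 0.006918
Then add 0.03153 M of L.
Step 2:
                   X          L
  init        0.2795     0.1561
  Δ          0.01002   -0.03006
  eq          0.2895     0.1261
  solve Keq expr → x = -0.01002; check Q = 0.006918
Then add 0.0329 M of L.
Step 3:
                   X          L
  init        0.2895      0.159
  Δ          0.01047    -0.0314
  eq             0.3     0.1276
  solve Keq expr → x = -0.01047; check Q = 0.006918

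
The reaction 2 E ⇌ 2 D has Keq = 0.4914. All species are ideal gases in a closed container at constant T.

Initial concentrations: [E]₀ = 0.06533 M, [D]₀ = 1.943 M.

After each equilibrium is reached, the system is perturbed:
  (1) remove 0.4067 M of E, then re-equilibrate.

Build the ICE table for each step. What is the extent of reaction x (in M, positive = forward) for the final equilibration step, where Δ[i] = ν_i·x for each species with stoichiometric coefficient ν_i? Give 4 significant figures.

Q₀ = 884.5 vs Keq = 0.4914 ⇒ Q>K, reverse
Step 1:
                   E          D
  init       0.06533      1.943
  Δ            1.115     -1.115
  eq           1.181     0.8277
  solve Keq expr → x = -0.5577; check Q = 0.4914
Then remove 0.4067 M of E.
Step 2:
                   E          D
  init         0.774     0.8277
  Δ           0.1676    -0.1676
  eq          0.9416       0.66
  solve Keq expr → x = -0.0838; check Q = 0.4914

x = -0.0838 M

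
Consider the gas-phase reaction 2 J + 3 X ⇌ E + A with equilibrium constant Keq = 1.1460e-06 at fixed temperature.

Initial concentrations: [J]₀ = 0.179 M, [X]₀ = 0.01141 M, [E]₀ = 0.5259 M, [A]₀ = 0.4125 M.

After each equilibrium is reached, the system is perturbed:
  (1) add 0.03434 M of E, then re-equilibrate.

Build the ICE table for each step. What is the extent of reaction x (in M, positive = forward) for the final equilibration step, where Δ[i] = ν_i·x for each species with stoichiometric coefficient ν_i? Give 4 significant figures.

x = -4.6088e-06 M

Q₀ = 4.5579e+06 vs Keq = 1.1460e-06 ⇒ Q>K, reverse
Step 1:
                   J          X          E          A
  init         0.179    0.01141     0.5259     0.4125
  Δ            0.825      1.237    -0.4125    -0.4125
  eq           1.004      1.249     0.1134 1.9836e-05
  solve Keq expr → x = -0.4125; check Q = 1.1460e-06
Then add 0.03434 M of E.
Step 2:
                   J          X          E          A
  init         1.004      1.249     0.1478 1.9836e-05
  Δ       9.2175e-06 1.3826e-05 -4.6088e-06 -4.6088e-06
  eq           1.004      1.249     0.1478 1.5228e-05
  solve Keq expr → x = -4.6088e-06; check Q = 1.1460e-06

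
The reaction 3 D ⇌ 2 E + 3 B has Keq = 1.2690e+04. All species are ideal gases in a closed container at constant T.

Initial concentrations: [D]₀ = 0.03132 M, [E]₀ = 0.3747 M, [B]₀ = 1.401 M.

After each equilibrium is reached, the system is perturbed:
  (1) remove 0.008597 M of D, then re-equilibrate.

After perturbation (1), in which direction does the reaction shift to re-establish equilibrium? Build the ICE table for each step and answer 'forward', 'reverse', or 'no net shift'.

Direction: reverse

Q₀ = 1.2567e+04 vs Keq = 1.2690e+04 ⇒ Q<K, forward
Step 1:
                  D         E         B
  init      0.03132    0.3747     1.401
  Δ       -9.6177e-05 6.4118e-05 9.6177e-05
  eq        0.03122    0.3748     1.401
  solve Keq expr → x = 3.2059e-05; check Q = 1.2690e+04
Then remove 0.008597 M of D.
Step 2:
                  D         E         B
  init      0.02263    0.3748     1.401
  Δ        0.008117 -0.005411 -0.008117
  eq        0.03074    0.3694     1.393
  solve Keq expr → x = -0.002706; check Q = 1.2690e+04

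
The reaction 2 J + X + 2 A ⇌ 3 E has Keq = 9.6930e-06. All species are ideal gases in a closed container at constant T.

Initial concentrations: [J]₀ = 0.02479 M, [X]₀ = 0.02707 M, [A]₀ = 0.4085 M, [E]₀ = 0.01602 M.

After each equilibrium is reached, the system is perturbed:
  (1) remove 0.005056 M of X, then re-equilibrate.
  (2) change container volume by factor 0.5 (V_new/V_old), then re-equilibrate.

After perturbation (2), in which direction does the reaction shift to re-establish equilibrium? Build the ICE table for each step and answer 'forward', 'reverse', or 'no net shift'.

Q₀ = 1.481 vs Keq = 9.6930e-06 ⇒ Q>K, reverse
Step 1:
                  J         X         A         E
  init      0.02479   0.02707    0.4085   0.01602
  Δ         0.01041  0.005204   0.01041  -0.01561
  eq         0.0352   0.03227    0.4189 4.0819e-04
  solve Keq expr → x = -0.005204; check Q = 9.6930e-06
Then remove 0.005056 M of X.
Step 2:
                  J         X         A         E
  init       0.0352   0.02722    0.4189 4.0819e-04
  Δ       1.4922e-05 7.4611e-06 1.4922e-05 -2.2383e-05
  eq        0.03521   0.02723    0.4189 3.8580e-04
  solve Keq expr → x = -7.4611e-06; check Q = 9.6930e-06
Then change container volume by factor 0.5 (V_new/V_old).
Step 3:
                  J         X         A         E
  init      0.07043   0.05445    0.8378 7.7161e-04
  Δ       -2.9891e-04 -1.4946e-04 -2.9891e-04 4.4837e-04
  eq        0.07013    0.0543    0.8375   0.00122
  solve Keq expr → x = 1.4946e-04; check Q = 9.6930e-06

Direction: forward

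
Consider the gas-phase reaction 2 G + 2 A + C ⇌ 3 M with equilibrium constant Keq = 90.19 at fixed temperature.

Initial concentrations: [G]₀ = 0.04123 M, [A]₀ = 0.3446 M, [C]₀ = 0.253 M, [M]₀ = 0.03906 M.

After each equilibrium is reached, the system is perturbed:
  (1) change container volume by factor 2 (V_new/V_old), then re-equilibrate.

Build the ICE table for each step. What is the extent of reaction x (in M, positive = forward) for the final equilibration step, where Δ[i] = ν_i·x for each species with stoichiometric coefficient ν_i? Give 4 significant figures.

x = -0.001943 M

Q₀ = 1.167 vs Keq = 90.19 ⇒ Q<K, forward
Step 1:
                  G         A         C         M
  Initial   0.04123    0.3446     0.253   0.03906
  Change   -0.02635  -0.02635  -0.01317   0.03952
  Equil     0.01488    0.3183    0.2398   0.07858
  solve Keq expr → x = 0.01317; check Q = 90.19
Then change container volume by factor 2 (V_new/V_old).
Step 2:
                  G         A         C         M
  Initial  0.007441    0.1591    0.1199   0.03929
  Change   0.003886  0.003886  0.001943 -0.005828
  Equil     0.01133     0.163    0.1219   0.03346
  solve Keq expr → x = -0.001943; check Q = 90.19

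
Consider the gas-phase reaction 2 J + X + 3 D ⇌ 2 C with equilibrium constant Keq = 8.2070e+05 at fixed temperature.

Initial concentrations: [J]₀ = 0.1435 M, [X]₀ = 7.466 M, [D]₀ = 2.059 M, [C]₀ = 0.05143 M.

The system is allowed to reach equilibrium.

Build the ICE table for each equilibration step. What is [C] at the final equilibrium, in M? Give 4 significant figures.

Q₀ = 0.001971 vs Keq = 8.2070e+05 ⇒ Q<K, forward
Step 1:
                  J         X         D         C
  Initial    0.1435     7.466     2.059   0.05143
  Change    -0.1435  -0.07173   -0.2152    0.1435
  Equil   3.1601e-05     7.394     1.844    0.1949
  solve Keq expr → x = 0.07173; check Q = 8.2070e+05

[C]_eq = 0.1949 M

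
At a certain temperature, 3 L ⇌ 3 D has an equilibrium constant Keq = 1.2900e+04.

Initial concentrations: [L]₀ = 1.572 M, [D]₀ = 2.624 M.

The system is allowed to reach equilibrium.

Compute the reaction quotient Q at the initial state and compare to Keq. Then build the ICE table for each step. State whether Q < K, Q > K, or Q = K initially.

Q₀ = 4.651 vs Keq = 1.2900e+04 ⇒ Q<K, forward
Step 1:
                   L          D
  Initial      1.572      2.624
  Change        -1.4        1.4
  Equil       0.1716      4.024
  solve Keq expr → x = 0.4668; check Q = 1.2900e+04

Q₀ = 4.651; Q < K (proceeds forward)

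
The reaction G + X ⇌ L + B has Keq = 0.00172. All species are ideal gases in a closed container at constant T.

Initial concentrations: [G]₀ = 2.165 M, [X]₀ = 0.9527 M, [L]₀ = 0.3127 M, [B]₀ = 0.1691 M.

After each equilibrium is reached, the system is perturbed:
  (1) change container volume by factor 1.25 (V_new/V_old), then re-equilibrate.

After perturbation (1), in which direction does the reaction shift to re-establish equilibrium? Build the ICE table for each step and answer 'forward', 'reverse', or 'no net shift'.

Direction: no net shift

Q₀ = 0.02564 vs Keq = 0.00172 ⇒ Q>K, reverse
Step 1:
                  G         X         L         B
  init        2.165    0.9527    0.3127    0.1691
  Δ          0.1434    0.1434   -0.1434   -0.1434
  eq          2.308     1.096    0.1693    0.0257
  solve Keq expr → x = -0.1434; check Q = 0.00172
Then change container volume by factor 1.25 (V_new/V_old).
Step 2:
                  G         X         L         B
  init        1.847    0.8769    0.1354   0.02056
  Δ               0         0         0         0
  eq          1.847    0.8769    0.1354   0.02056
  solve Keq expr → x = 0; check Q = 0.00172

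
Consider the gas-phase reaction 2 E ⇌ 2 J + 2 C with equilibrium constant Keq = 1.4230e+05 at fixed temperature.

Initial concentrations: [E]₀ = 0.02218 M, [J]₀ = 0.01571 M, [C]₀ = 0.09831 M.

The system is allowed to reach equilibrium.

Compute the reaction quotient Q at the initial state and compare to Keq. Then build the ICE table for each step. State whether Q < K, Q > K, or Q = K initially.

Q₀ = 0.004849; Q < K (proceeds forward)

Q₀ = 0.004849 vs Keq = 1.4230e+05 ⇒ Q<K, forward
Step 1:
                  E         J         C
  I         0.02218   0.01571   0.09831
  C        -0.02217   0.02217   0.02217
  E       1.2097e-05   0.03788    0.1205
  solve Keq expr → x = 0.01108; check Q = 1.4230e+05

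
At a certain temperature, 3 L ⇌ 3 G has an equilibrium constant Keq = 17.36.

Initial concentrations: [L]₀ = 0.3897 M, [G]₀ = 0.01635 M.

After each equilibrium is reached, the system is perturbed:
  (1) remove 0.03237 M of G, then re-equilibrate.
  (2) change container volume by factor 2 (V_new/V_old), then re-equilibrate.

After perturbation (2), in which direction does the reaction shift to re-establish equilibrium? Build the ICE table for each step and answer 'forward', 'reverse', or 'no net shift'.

Q₀ = 7.3852e-05 vs Keq = 17.36 ⇒ Q<K, forward
Step 1:
                   L          G
  Initial     0.3897    0.01635
  Change     -0.2766     0.2766
  Equil       0.1131     0.2929
  solve Keq expr → x = 0.09219; check Q = 17.36
Then remove 0.03237 M of G.
Step 2:
                   L          G
  Initial     0.1131     0.2606
  Change   -0.009018   0.009018
  Equil       0.1041     0.2696
  solve Keq expr → x = 0.003006; check Q = 17.36
Then change container volume by factor 2 (V_new/V_old).
Step 3:
                   L          G
  Initial    0.05205     0.1348
  Change           0          0
  Equil      0.05205     0.1348
  solve Keq expr → x = 0; check Q = 17.36

Direction: no net shift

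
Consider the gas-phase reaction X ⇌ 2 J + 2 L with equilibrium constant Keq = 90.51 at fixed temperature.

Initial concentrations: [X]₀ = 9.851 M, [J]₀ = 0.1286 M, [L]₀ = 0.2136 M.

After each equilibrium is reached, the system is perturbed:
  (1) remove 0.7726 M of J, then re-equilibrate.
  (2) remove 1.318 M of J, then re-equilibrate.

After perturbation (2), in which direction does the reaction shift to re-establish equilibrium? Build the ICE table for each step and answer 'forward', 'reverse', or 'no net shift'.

Direction: forward

Q₀ = 7.6596e-05 vs Keq = 90.51 ⇒ Q<K, forward
Step 1:
                    X           J           L
  Initial       9.851      0.1286      0.2136
  Change       -2.458       4.915       4.915
  Equil         7.393       5.044       5.129
  solve Keq expr → x = 2.458; check Q = 90.51
Then remove 0.7726 M of J.
Step 2:
                    X           J           L
  Initial       7.393       4.271       5.129
  Change       -0.186       0.372       0.372
  Equil         7.207       4.643       5.501
  solve Keq expr → x = 0.186; check Q = 90.51
Then remove 1.318 M of J.
Step 3:
                    X           J           L
  Initial       7.207       3.325       5.501
  Change      -0.3479      0.6959      0.6959
  Equil         6.859       4.021       6.197
  solve Keq expr → x = 0.3479; check Q = 90.51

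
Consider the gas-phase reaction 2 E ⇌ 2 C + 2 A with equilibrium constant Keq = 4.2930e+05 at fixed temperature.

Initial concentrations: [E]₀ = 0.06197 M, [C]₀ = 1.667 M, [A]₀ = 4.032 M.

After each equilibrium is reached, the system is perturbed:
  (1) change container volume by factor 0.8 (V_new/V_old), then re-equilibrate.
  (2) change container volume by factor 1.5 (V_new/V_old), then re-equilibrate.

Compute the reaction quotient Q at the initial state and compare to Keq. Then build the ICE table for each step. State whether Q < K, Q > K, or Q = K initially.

Q₀ = 1.1764e+04 vs Keq = 4.2930e+05 ⇒ Q<K, forward
Step 1:
                    E           C           A
  I           0.06197       1.667       4.032
  C          -0.05126     0.05126     0.05126
  E           0.01071       1.718       4.083
  solve Keq expr → x = 0.02563; check Q = 4.2930e+05
Then change container volume by factor 0.8 (V_new/V_old).
Step 2:
                    E           C           A
  I           0.01339       2.148       5.104
  C           0.00331    -0.00331    -0.00331
  E           0.01669       2.145       5.101
  solve Keq expr → x = -0.001655; check Q = 4.2930e+05
Then change container volume by factor 1.5 (V_new/V_old).
Step 3:
                    E           C           A
  I           0.01113        1.43       3.401
  C         -0.003683    0.003683    0.003683
  E          0.007447       1.433       3.404
  solve Keq expr → x = 0.001841; check Q = 4.2930e+05

Q₀ = 1.1764e+04; Q < K (proceeds forward)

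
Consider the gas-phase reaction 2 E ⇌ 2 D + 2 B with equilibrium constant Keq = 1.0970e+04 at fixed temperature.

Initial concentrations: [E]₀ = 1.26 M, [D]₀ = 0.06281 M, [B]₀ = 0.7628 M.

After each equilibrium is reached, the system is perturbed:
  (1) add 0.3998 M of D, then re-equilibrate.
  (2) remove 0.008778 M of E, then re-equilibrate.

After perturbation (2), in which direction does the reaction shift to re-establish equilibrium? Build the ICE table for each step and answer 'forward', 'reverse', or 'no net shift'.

Direction: reverse

Q₀ = 0.001446 vs Keq = 1.0970e+04 ⇒ Q<K, forward
Step 1:
                    E           D           B
  init           1.26     0.06281      0.7628
  Δ            -1.235       1.235       1.235
  eq          0.02476       1.298       1.998
  solve Keq expr → x = 0.6176; check Q = 1.0970e+04
Then add 0.3998 M of D.
Step 2:
                    E           D           B
  init        0.02476       1.698       1.998
  Δ          0.007367   -0.007367   -0.007367
  eq          0.03213        1.69       1.991
  solve Keq expr → x = -0.003684; check Q = 1.0970e+04
Then remove 0.008778 M of E.
Step 3:
                    E           D           B
  init        0.02335        1.69       1.991
  Δ          0.008481   -0.008481   -0.008481
  eq          0.03183       1.682       1.982
  solve Keq expr → x = -0.00424; check Q = 1.0970e+04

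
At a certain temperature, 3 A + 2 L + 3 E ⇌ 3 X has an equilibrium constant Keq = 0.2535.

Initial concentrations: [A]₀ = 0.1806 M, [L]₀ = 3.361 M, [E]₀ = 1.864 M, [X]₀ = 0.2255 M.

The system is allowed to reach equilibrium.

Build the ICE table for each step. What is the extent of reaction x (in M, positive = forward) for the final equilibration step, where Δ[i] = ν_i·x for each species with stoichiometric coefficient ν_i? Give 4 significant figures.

x = 0.02187 M

Q₀ = 0.02661 vs Keq = 0.2535 ⇒ Q<K, forward
Step 1:
                    A           L           E           X
  I            0.1806       3.361       1.864      0.2255
  C          -0.06561    -0.04374    -0.06561     0.06561
  E             0.115       3.317       1.798      0.2911
  solve Keq expr → x = 0.02187; check Q = 0.2535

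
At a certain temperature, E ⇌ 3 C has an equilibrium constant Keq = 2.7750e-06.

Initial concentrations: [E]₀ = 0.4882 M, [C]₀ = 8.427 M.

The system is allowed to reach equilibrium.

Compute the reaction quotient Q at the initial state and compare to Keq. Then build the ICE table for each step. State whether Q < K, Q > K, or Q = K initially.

Q₀ = 1226; Q > K (proceeds reverse)

Q₀ = 1226 vs Keq = 2.7750e-06 ⇒ Q>K, reverse
Step 1:
                  E         C
  Initial    0.4882     8.427
  Change      2.802    -8.406
  Equil        3.29    0.0209
  solve Keq expr → x = -2.802; check Q = 2.7750e-06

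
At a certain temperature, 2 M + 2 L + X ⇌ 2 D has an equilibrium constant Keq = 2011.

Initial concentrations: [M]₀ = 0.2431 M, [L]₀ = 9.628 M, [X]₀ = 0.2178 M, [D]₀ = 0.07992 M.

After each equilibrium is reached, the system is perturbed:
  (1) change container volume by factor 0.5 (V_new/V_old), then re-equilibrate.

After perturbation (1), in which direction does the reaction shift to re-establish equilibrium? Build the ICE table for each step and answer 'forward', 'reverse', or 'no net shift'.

Direction: forward

Q₀ = 0.005353 vs Keq = 2011 ⇒ Q<K, forward
Step 1:
                   M          L          X          D
  Initial     0.2431      9.628     0.2178    0.07992
  Change     -0.2407    -0.2407    -0.1203     0.2407
  Equil     0.002439      9.387    0.09747     0.3206
  solve Keq expr → x = 0.1203; check Q = 2011
Then change container volume by factor 0.5 (V_new/V_old).
Step 2:
                   M          L          X          D
  Initial   0.004878      18.77     0.1949     0.6412
  Change   -0.003138  -0.003138  -0.001569   0.003138
  Equil     0.001741      18.77     0.1934     0.6443
  solve Keq expr → x = 0.001569; check Q = 2011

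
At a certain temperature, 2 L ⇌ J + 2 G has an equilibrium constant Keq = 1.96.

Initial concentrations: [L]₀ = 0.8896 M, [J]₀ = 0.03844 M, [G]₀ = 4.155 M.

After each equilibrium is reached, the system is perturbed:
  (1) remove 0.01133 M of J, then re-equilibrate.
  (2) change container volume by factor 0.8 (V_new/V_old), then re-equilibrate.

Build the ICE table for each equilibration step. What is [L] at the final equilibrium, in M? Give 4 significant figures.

Q₀ = 0.8386 vs Keq = 1.96 ⇒ Q<K, forward
Step 1:
                   L          J          G
  init        0.8896    0.03844      4.155
  Δ         -0.07044    0.03522    0.07044
  eq          0.8192    0.07366      4.225
  solve Keq expr → x = 0.03522; check Q = 1.96
Then remove 0.01133 M of J.
Step 2:
                   L          J          G
  init        0.8192    0.06233      4.225
  Δ         -0.01593   0.007963    0.01593
  eq          0.8032    0.07029      4.241
  solve Keq expr → x = 0.007963; check Q = 1.96
Then change container volume by factor 0.8 (V_new/V_old).
Step 3:
                   L          J          G
  init         1.004    0.08787      5.302
  Δ          0.02623   -0.01312   -0.02623
  eq            1.03    0.07475      5.275
  solve Keq expr → x = -0.01312; check Q = 1.96

[L]_eq = 1.03 M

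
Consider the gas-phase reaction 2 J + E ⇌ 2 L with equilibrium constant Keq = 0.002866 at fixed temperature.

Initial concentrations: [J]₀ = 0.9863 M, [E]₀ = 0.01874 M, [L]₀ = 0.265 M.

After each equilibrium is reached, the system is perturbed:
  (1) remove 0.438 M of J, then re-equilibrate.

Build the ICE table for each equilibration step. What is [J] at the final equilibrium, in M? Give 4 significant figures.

Q₀ = 3.852 vs Keq = 0.002866 ⇒ Q>K, reverse
Step 1:
                   J          E          L
  Initial     0.9863    0.01874      0.265
  Change      0.2405     0.1203    -0.2405
  Equil        1.227      0.139    0.02449
  solve Keq expr → x = -0.1203; check Q = 0.002866
Then remove 0.438 M of J.
Step 2:
                   J          E          L
  Initial     0.7888      0.139    0.02449
  Change    0.008339   0.004169  -0.008339
  Equil       0.7972     0.1432    0.01615
  solve Keq expr → x = -0.004169; check Q = 0.002866

[J]_eq = 0.7972 M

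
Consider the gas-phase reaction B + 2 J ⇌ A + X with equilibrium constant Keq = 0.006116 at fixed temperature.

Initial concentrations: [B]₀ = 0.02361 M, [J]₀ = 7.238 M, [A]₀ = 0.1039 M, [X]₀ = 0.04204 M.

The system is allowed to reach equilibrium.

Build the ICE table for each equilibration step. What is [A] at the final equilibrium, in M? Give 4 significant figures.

[A]_eq = 0.1106 M

Q₀ = 0.003531 vs Keq = 0.006116 ⇒ Q<K, forward
Step 1:
                    B           J           A           X
  init        0.02361       7.238      0.1039     0.04204
  Δ         -0.006715    -0.01343    0.006715    0.006715
  eq          0.01689       7.225      0.1106     0.04876
  solve Keq expr → x = 0.006715; check Q = 0.006116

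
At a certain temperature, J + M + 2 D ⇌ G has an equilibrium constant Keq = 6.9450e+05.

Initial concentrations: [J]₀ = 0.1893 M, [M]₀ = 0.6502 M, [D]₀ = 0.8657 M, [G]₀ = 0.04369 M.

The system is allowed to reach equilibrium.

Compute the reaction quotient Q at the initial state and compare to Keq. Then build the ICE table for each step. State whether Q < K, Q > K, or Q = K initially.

Q₀ = 0.4736; Q < K (proceeds forward)

Q₀ = 0.4736 vs Keq = 6.9450e+05 ⇒ Q<K, forward
Step 1:
                    J           M           D           G
  I            0.1893      0.6502      0.8657     0.04369
  C           -0.1893     -0.1893     -0.3786      0.1893
  E        3.0676e-06      0.4609      0.4871       0.233
  solve Keq expr → x = 0.1893; check Q = 6.9450e+05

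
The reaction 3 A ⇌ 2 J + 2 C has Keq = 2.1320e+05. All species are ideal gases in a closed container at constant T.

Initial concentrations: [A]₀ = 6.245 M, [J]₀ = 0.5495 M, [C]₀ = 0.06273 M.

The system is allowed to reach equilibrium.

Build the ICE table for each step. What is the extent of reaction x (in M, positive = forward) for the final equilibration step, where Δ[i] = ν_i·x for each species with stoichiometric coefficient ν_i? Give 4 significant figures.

x = 2.042 M

Q₀ = 4.8785e-06 vs Keq = 2.1320e+05 ⇒ Q<K, forward
Step 1:
                   A          J          C
  Initial      6.245     0.5495    0.06273
  Change      -6.125      4.083      4.083
  Equil       0.1201      4.633      4.146
  solve Keq expr → x = 2.042; check Q = 2.1320e+05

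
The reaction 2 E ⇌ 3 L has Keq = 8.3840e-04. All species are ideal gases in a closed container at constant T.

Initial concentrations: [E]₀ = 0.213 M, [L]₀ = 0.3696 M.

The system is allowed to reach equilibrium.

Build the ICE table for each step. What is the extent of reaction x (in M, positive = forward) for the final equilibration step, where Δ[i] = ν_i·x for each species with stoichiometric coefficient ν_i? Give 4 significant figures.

x = -0.1055 M

Q₀ = 1.113 vs Keq = 8.3840e-04 ⇒ Q>K, reverse
Step 1:
                    E           L
  I             0.213      0.3696
  C            0.2109     -0.3164
  E            0.4239     0.05321
  solve Keq expr → x = -0.1055; check Q = 8.3840e-04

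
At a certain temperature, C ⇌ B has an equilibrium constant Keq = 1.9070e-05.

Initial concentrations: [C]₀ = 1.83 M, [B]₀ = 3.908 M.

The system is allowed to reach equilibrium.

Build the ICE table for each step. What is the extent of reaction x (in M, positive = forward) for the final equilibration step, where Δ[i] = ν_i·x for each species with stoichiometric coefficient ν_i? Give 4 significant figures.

Q₀ = 2.136 vs Keq = 1.9070e-05 ⇒ Q>K, reverse
Step 1:
                  C         B
  I            1.83     3.908
  C           3.908    -3.908
  E           5.738 1.0942e-04
  solve Keq expr → x = -3.908; check Q = 1.9070e-05

x = -3.908 M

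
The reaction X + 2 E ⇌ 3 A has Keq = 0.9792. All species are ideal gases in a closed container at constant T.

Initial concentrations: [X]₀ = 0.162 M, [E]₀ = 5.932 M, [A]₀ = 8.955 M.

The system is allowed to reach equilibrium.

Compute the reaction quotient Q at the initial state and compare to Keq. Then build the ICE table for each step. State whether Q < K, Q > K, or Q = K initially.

Q₀ = 126 vs Keq = 0.9792 ⇒ Q>K, reverse
Step 1:
                   X          E          A
  Initial      0.162      5.932      8.955
  Change       1.373      2.745     -4.118
  Equil        1.535      8.677      4.837
  solve Keq expr → x = -1.373; check Q = 0.9792

Q₀ = 126; Q > K (proceeds reverse)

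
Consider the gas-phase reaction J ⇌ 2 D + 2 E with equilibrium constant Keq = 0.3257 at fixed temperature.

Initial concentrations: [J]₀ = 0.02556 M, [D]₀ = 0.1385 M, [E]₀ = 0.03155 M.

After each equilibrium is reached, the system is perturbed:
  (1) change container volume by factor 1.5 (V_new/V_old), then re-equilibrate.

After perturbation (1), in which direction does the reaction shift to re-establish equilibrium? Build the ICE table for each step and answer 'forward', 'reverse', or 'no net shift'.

Q₀ = 7.4703e-04 vs Keq = 0.3257 ⇒ Q<K, forward
Step 1:
                    J           D           E
  I           0.02556      0.1385     0.03155
  C          -0.02484     0.04968     0.04968
  E        7.1753e-04      0.1882     0.08123
  solve Keq expr → x = 0.02484; check Q = 0.3257
Then change container volume by factor 1.5 (V_new/V_old).
Step 2:
                    J           D           E
  I        4.7835e-04      0.1255     0.05416
  C       -3.3159e-04  6.6317e-04  6.6317e-04
  E        1.4677e-04      0.1261     0.05482
  solve Keq expr → x = 3.3159e-04; check Q = 0.3257

Direction: forward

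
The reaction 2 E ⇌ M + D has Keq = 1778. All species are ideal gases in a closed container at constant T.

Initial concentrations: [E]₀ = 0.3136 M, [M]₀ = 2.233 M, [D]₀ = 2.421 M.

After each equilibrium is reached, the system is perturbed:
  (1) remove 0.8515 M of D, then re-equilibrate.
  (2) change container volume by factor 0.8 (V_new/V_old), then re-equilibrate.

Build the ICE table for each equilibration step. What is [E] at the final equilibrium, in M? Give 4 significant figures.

Q₀ = 54.97 vs Keq = 1778 ⇒ Q<K, forward
Step 1:
                    E           M           D
  I            0.3136       2.233       2.421
  C           -0.2554      0.1277      0.1277
  E           0.05817       2.361       2.549
  solve Keq expr → x = 0.1277; check Q = 1778
Then remove 0.8515 M of D.
Step 2:
                    E           M           D
  I           0.05817       2.361       1.697
  C          -0.01057    0.005287    0.005287
  E            0.0476       2.366       1.703
  solve Keq expr → x = 0.005287; check Q = 1778
Then change container volume by factor 0.8 (V_new/V_old).
Step 3:
                    E           M           D
  I            0.0595       2.958       2.128
  C                 0           0           0
  E            0.0595       2.958       2.128
  solve Keq expr → x = 0; check Q = 1778

[E]_eq = 0.0595 M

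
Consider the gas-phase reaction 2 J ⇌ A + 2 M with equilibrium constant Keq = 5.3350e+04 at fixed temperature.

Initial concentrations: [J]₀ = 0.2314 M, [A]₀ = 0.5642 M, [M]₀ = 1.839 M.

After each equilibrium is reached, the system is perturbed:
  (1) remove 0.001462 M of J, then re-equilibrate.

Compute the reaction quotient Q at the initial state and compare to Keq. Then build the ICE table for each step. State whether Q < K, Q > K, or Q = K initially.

Q₀ = 35.63 vs Keq = 5.3350e+04 ⇒ Q<K, forward
Step 1:
                  J         A         M
  init       0.2314    0.5642     1.839
  Δ         -0.2241     0.112    0.2241
  eq       0.007345    0.6762     2.063
  solve Keq expr → x = 0.112; check Q = 5.3350e+04
Then remove 0.001462 M of J.
Step 2:
                  J         A         M
  init     0.005883    0.6762     2.063
  Δ        0.001453 -7.2644e-04 -0.001453
  eq       0.007336    0.6755     2.062
  solve Keq expr → x = -7.2644e-04; check Q = 5.3350e+04

Q₀ = 35.63; Q < K (proceeds forward)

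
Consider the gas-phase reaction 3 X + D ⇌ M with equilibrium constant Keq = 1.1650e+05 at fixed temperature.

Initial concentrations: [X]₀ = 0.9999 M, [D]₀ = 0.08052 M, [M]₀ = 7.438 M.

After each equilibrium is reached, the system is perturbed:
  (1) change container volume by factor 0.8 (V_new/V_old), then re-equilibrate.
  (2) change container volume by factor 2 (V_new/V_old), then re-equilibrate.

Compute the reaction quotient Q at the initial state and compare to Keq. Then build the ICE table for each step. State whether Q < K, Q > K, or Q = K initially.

Q₀ = 92.4 vs Keq = 1.1650e+05 ⇒ Q<K, forward
Step 1:
                   X          D          M
  Initial     0.9999    0.08052      7.438
  Change     -0.2411   -0.08037    0.08037
  Equil       0.7588 1.4772e-04      7.518
  solve Keq expr → x = 0.08037; check Q = 1.1650e+05
Then change container volume by factor 0.8 (V_new/V_old).
Step 2:
                   X          D          M
  Initial     0.9485 1.8465e-04      9.398
  Change  -2.7009e-04 -9.0029e-05 9.0029e-05
  Equil       0.9482 9.4624e-05      9.398
  solve Keq expr → x = 9.0029e-05; check Q = 1.1650e+05
Then change container volume by factor 2 (V_new/V_old).
Step 3:
                   X          D          M
  Initial     0.4741 4.7312e-05      4.699
  Change  9.8641e-04 3.2880e-04 -3.2880e-04
  Equil       0.4751 3.7612e-04      4.699
  solve Keq expr → x = -3.2880e-04; check Q = 1.1650e+05

Q₀ = 92.4; Q < K (proceeds forward)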